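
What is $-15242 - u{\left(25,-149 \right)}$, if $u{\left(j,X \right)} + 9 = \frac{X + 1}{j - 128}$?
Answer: $- \frac{1569147}{103} \approx -15234.0$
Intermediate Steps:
$u{\left(j,X \right)} = -9 + \frac{1 + X}{-128 + j}$ ($u{\left(j,X \right)} = -9 + \frac{X + 1}{j - 128} = -9 + \frac{1 + X}{-128 + j}$)
$-15242 - u{\left(25,-149 \right)} = -15242 - \frac{1153 - 149 - 225}{-128 + 25} = -15242 - \frac{1153 - 149 - 225}{-103} = -15242 - \left(- \frac{1}{103}\right) 779 = -15242 - - \frac{779}{103} = -15242 + \frac{779}{103} = - \frac{1569147}{103}$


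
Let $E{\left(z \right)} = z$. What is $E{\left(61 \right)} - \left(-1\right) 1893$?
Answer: $1954$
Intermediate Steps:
$E{\left(61 \right)} - \left(-1\right) 1893 = 61 - \left(-1\right) 1893 = 61 - -1893 = 61 + 1893 = 1954$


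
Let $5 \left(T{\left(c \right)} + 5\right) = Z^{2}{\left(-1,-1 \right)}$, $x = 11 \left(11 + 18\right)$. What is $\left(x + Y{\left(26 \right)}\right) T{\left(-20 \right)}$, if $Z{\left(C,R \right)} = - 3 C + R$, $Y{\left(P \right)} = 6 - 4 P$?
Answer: $- \frac{4641}{5} \approx -928.2$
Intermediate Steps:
$Z{\left(C,R \right)} = R - 3 C$
$x = 319$ ($x = 11 \cdot 29 = 319$)
$T{\left(c \right)} = - \frac{21}{5}$ ($T{\left(c \right)} = -5 + \frac{\left(-1 - -3\right)^{2}}{5} = -5 + \frac{\left(-1 + 3\right)^{2}}{5} = -5 + \frac{2^{2}}{5} = -5 + \frac{1}{5} \cdot 4 = -5 + \frac{4}{5} = - \frac{21}{5}$)
$\left(x + Y{\left(26 \right)}\right) T{\left(-20 \right)} = \left(319 + \left(6 - 104\right)\right) \left(- \frac{21}{5}\right) = \left(319 - 98\right) \left(- \frac{21}{5}\right) = 221 \left(- \frac{21}{5}\right) = - \frac{4641}{5}$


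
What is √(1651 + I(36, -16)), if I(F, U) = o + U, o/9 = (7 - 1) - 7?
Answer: √1626 ≈ 40.324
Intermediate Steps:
o = -9 (o = 9*((7 - 1) - 7) = 9*(6 - 7) = 9*(-1) = -9)
I(F, U) = -9 + U
√(1651 + I(36, -16)) = √(1651 + (-9 - 16)) = √(1651 - 25) = √1626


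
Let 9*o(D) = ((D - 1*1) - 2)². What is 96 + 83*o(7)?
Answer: 2192/9 ≈ 243.56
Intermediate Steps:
o(D) = (-3 + D)²/9 (o(D) = ((D - 1*1) - 2)²/9 = ((D - 1) - 2)²/9 = ((-1 + D) - 2)²/9 = (-3 + D)²/9)
96 + 83*o(7) = 96 + 83*((-3 + 7)²/9) = 96 + 83*((⅑)*4²) = 96 + 83*((⅑)*16) = 96 + 83*(16/9) = 96 + 1328/9 = 2192/9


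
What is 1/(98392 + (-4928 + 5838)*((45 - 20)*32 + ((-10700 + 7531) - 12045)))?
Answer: -1/13018348 ≈ -7.6815e-8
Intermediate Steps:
1/(98392 + (-4928 + 5838)*((45 - 20)*32 + ((-10700 + 7531) - 12045))) = 1/(98392 + 910*(25*32 + (-3169 - 12045))) = 1/(98392 + 910*(800 - 15214)) = 1/(98392 + 910*(-14414)) = 1/(98392 - 13116740) = 1/(-13018348) = -1/13018348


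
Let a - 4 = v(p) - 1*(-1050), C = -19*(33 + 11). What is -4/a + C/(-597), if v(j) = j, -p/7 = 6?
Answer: 210911/151041 ≈ 1.3964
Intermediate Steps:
p = -42 (p = -7*6 = -42)
C = -836 (C = -19*44 = -836)
a = 1012 (a = 4 + (-42 - 1*(-1050)) = 4 + (-42 + 1050) = 4 + 1008 = 1012)
-4/a + C/(-597) = -4/1012 - 836/(-597) = -4*1/1012 - 836*(-1/597) = -1/253 + 836/597 = 210911/151041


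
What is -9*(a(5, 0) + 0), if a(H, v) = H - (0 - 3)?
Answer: -72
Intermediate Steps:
a(H, v) = 3 + H (a(H, v) = H - (-3) = H - 1*(-3) = H + 3 = 3 + H)
-9*(a(5, 0) + 0) = -9*((3 + 5) + 0) = -9*(8 + 0) = -9*8 = -72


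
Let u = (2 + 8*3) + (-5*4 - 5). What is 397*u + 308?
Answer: 705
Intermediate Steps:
u = 1 (u = (2 + 24) + (-20 - 5) = 26 - 25 = 1)
397*u + 308 = 397*1 + 308 = 397 + 308 = 705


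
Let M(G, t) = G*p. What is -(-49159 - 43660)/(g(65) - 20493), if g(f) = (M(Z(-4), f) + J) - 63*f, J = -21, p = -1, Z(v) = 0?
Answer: -92819/24609 ≈ -3.7718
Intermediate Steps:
M(G, t) = -G (M(G, t) = G*(-1) = -G)
g(f) = -21 - 63*f (g(f) = (-1*0 - 21) - 63*f = (0 - 21) - 63*f = -21 - 63*f)
-(-49159 - 43660)/(g(65) - 20493) = -(-49159 - 43660)/((-21 - 63*65) - 20493) = -(-92819)/((-21 - 4095) - 20493) = -(-92819)/(-4116 - 20493) = -(-92819)/(-24609) = -(-92819)*(-1)/24609 = -1*92819/24609 = -92819/24609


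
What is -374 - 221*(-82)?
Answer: 17748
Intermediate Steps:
-374 - 221*(-82) = -374 + 18122 = 17748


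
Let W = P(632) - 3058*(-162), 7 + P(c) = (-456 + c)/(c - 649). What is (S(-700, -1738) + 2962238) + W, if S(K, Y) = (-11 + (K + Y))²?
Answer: 160738700/17 ≈ 9.4552e+6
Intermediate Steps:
S(K, Y) = (-11 + K + Y)²
P(c) = -7 + (-456 + c)/(-649 + c) (P(c) = -7 + (-456 + c)/(c - 649) = -7 + (-456 + c)/(-649 + c))
W = 8421437/17 (W = (4087 - 6*632)/(-649 + 632) - 3058*(-162) = (4087 - 3792)/(-17) + 495396 = -1/17*295 + 495396 = -295/17 + 495396 = 8421437/17 ≈ 4.9538e+5)
(S(-700, -1738) + 2962238) + W = ((-11 - 700 - 1738)² + 2962238) + 8421437/17 = ((-2449)² + 2962238) + 8421437/17 = (5997601 + 2962238) + 8421437/17 = 8959839 + 8421437/17 = 160738700/17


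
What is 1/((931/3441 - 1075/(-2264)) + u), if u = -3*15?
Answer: -7790424/344762221 ≈ -0.022597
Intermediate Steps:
u = -45
1/((931/3441 - 1075/(-2264)) + u) = 1/((931/3441 - 1075/(-2264)) - 45) = 1/((931*(1/3441) - 1075*(-1/2264)) - 45) = 1/((931/3441 + 1075/2264) - 45) = 1/(5806859/7790424 - 45) = 1/(-344762221/7790424) = -7790424/344762221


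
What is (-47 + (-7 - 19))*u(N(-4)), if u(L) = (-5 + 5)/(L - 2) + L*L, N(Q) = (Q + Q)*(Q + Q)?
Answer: -299008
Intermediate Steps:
N(Q) = 4*Q² (N(Q) = (2*Q)*(2*Q) = 4*Q²)
u(L) = L² (u(L) = 0/(-2 + L) + L² = 0 + L² = L²)
(-47 + (-7 - 19))*u(N(-4)) = (-47 + (-7 - 19))*(4*(-4)²)² = (-47 - 26)*(4*16)² = -73*64² = -73*4096 = -299008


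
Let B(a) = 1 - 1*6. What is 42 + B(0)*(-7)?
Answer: 77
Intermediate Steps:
B(a) = -5 (B(a) = 1 - 6 = -5)
42 + B(0)*(-7) = 42 - 5*(-7) = 42 + 35 = 77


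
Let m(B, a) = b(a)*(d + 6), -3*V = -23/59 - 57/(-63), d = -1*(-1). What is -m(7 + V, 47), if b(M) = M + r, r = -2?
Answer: -315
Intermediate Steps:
b(M) = -2 + M (b(M) = M - 2 = -2 + M)
d = 1
V = -638/3717 (V = -(-23/59 - 57/(-63))/3 = -(-23*1/59 - 57*(-1/63))/3 = -(-23/59 + 19/21)/3 = -⅓*638/1239 = -638/3717 ≈ -0.17164)
m(B, a) = -14 + 7*a (m(B, a) = (-2 + a)*(1 + 6) = (-2 + a)*7 = -14 + 7*a)
-m(7 + V, 47) = -(-14 + 7*47) = -(-14 + 329) = -1*315 = -315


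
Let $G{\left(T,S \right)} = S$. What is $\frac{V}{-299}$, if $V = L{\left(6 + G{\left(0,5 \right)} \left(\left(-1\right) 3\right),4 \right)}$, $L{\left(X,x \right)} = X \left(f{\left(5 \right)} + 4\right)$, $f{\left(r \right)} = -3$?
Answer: $\frac{9}{299} \approx 0.0301$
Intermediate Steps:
$L{\left(X,x \right)} = X$ ($L{\left(X,x \right)} = X \left(-3 + 4\right) = X 1 = X$)
$V = -9$ ($V = 6 + 5 \left(\left(-1\right) 3\right) = 6 + 5 \left(-3\right) = 6 - 15 = -9$)
$\frac{V}{-299} = \frac{1}{-299} \left(-9\right) = \left(- \frac{1}{299}\right) \left(-9\right) = \frac{9}{299}$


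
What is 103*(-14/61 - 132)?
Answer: -830798/61 ≈ -13620.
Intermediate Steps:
103*(-14/61 - 132) = 103*(-8066/61) = -830798/61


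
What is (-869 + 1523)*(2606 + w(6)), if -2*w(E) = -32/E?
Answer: 1706068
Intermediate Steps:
w(E) = 16/E (w(E) = -(-16)/E = 16/E)
(-869 + 1523)*(2606 + w(6)) = (-869 + 1523)*(2606 + 16/6) = 654*(2606 + 16*(⅙)) = 654*(2606 + 8/3) = 654*(7826/3) = 1706068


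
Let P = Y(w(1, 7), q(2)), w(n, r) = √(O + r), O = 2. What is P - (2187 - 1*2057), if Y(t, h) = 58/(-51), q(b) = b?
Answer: -6688/51 ≈ -131.14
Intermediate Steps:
w(n, r) = √(2 + r)
Y(t, h) = -58/51 (Y(t, h) = 58*(-1/51) = -58/51)
P = -58/51 ≈ -1.1373
P - (2187 - 1*2057) = -58/51 - (2187 - 1*2057) = -58/51 - (2187 - 2057) = -58/51 - 1*130 = -58/51 - 130 = -6688/51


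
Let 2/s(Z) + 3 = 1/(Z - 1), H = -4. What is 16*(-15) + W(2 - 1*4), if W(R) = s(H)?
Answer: -1925/8 ≈ -240.63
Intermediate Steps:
s(Z) = 2/(-3 + 1/(-1 + Z)) (s(Z) = 2/(-3 + 1/(Z - 1)) = 2/(-3 + 1/(-1 + Z)))
W(R) = -5/8 (W(R) = 2*(1 - 1*(-4))/(-4 + 3*(-4)) = 2*(1 + 4)/(-4 - 12) = 2*5/(-16) = 2*(-1/16)*5 = -5/8)
16*(-15) + W(2 - 1*4) = 16*(-15) - 5/8 = -240 - 5/8 = -1925/8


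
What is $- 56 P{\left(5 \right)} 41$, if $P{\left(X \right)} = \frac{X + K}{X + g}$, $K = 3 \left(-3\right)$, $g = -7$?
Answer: $-4592$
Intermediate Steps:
$K = -9$
$P{\left(X \right)} = \frac{-9 + X}{-7 + X}$ ($P{\left(X \right)} = \frac{X - 9}{X - 7} = \frac{-9 + X}{-7 + X}$)
$- 56 P{\left(5 \right)} 41 = - 56 \frac{-9 + 5}{-7 + 5} \cdot 41 = - 56 \frac{1}{-2} \left(-4\right) 41 = - 56 \left(\left(- \frac{1}{2}\right) \left(-4\right)\right) 41 = \left(-56\right) 2 \cdot 41 = \left(-112\right) 41 = -4592$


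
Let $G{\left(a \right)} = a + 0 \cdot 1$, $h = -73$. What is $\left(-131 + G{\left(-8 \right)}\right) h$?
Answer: $10147$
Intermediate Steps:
$G{\left(a \right)} = a$ ($G{\left(a \right)} = a + 0 = a$)
$\left(-131 + G{\left(-8 \right)}\right) h = \left(-131 - 8\right) \left(-73\right) = \left(-139\right) \left(-73\right) = 10147$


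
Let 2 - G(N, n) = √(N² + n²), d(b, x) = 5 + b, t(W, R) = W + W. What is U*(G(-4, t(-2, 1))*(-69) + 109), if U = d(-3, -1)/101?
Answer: -58/101 + 552*√2/101 ≈ 7.1549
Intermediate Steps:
t(W, R) = 2*W
U = 2/101 (U = (5 - 3)/101 = 2*(1/101) = 2/101 ≈ 0.019802)
G(N, n) = 2 - √(N² + n²)
U*(G(-4, t(-2, 1))*(-69) + 109) = 2*((2 - √((-4)² + (2*(-2))²))*(-69) + 109)/101 = 2*((2 - √(16 + (-4)²))*(-69) + 109)/101 = 2*((2 - √(16 + 16))*(-69) + 109)/101 = 2*((2 - √32)*(-69) + 109)/101 = 2*((2 - 4*√2)*(-69) + 109)/101 = 2*((-138 + 276*√2) + 109)/101 = 2*(-29 + 276*√2)/101 = -58/101 + 552*√2/101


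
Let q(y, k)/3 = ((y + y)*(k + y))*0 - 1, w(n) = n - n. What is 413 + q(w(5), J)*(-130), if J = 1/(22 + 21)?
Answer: 803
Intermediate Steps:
J = 1/43 ≈ 0.023256
w(n) = 0
q(y, k) = -3 (q(y, k) = 3*(((y + y)*(k + y))*0 - 1) = 3*(((2*y)*(k + y))*0 - 1) = 3*((2*y*(k + y))*0 - 1) = 3*(0 - 1) = 3*(-1) = -3)
413 + q(w(5), J)*(-130) = 413 - 3*(-130) = 413 + 390 = 803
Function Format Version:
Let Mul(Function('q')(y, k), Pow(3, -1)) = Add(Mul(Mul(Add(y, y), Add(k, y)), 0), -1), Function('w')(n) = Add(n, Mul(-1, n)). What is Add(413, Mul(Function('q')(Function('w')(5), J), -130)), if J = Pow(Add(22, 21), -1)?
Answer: 803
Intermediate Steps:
J = Rational(1, 43) (J = Pow(43, -1) = Rational(1, 43) ≈ 0.023256)
Function('w')(n) = 0
Function('q')(y, k) = -3 (Function('q')(y, k) = Mul(3, Add(Mul(Mul(Add(y, y), Add(k, y)), 0), -1)) = Mul(3, Add(Mul(Mul(Mul(2, y), Add(k, y)), 0), -1)) = Mul(3, Add(Mul(Mul(2, y, Add(k, y)), 0), -1)) = Mul(3, Add(0, -1)) = Mul(3, -1) = -3)
Add(413, Mul(Function('q')(Function('w')(5), J), -130)) = Add(413, Mul(-3, -130)) = Add(413, 390) = 803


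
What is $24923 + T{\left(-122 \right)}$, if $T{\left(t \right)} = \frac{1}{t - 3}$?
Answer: $\frac{3115374}{125} \approx 24923.0$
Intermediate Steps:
$T{\left(t \right)} = \frac{1}{-3 + t}$
$24923 + T{\left(-122 \right)} = 24923 + \frac{1}{-3 - 122} = 24923 + \frac{1}{-125} = 24923 - \frac{1}{125} = \frac{3115374}{125}$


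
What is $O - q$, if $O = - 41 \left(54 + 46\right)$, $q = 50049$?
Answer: $-54149$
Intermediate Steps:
$O = -4100$ ($O = \left(-41\right) 100 = -4100$)
$O - q = -4100 - 50049 = -54149$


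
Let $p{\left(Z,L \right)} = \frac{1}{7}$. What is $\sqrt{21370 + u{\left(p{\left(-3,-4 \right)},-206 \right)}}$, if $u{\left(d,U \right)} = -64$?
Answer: $\sqrt{21306} \approx 145.97$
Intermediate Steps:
$p{\left(Z,L \right)} = \frac{1}{7}$
$\sqrt{21370 + u{\left(p{\left(-3,-4 \right)},-206 \right)}} = \sqrt{21370 - 64} = \sqrt{21306}$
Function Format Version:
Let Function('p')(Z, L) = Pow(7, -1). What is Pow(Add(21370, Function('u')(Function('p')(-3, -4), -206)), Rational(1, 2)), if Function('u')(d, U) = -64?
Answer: Pow(21306, Rational(1, 2)) ≈ 145.97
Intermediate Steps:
Function('p')(Z, L) = Rational(1, 7)
Pow(Add(21370, Function('u')(Function('p')(-3, -4), -206)), Rational(1, 2)) = Pow(Add(21370, -64), Rational(1, 2)) = Pow(21306, Rational(1, 2))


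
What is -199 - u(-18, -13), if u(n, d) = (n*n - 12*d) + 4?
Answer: -683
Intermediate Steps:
u(n, d) = 4 + n² - 12*d (u(n, d) = (n² - 12*d) + 4 = 4 + n² - 12*d)
-199 - u(-18, -13) = -199 - (4 + (-18)² - 12*(-13)) = -199 - (4 + 324 + 156) = -199 - 1*484 = -199 - 484 = -683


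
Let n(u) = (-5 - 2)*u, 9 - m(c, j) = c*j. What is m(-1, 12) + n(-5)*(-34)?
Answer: -1169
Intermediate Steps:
m(c, j) = 9 - c*j
n(u) = -7*u
m(-1, 12) + n(-5)*(-34) = (9 - 1*(-1)*12) - 7*(-5)*(-34) = (9 + 12) + 35*(-34) = 21 - 1190 = -1169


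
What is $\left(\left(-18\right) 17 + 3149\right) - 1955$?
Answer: $888$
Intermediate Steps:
$\left(\left(-18\right) 17 + 3149\right) - 1955 = \left(-306 + 3149\right) - 1955 = 2843 - 1955 = 888$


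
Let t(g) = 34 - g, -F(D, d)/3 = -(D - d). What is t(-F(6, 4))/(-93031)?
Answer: -40/93031 ≈ -0.00042996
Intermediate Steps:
F(D, d) = -3*d + 3*D (F(D, d) = -(-3)*(D - d) = -3*(d - D) = -3*d + 3*D)
t(-F(6, 4))/(-93031) = (34 - (-1)*(-3*4 + 3*6))/(-93031) = (34 - (-1)*(-12 + 18))*(-1/93031) = (34 - (-1)*6)*(-1/93031) = (34 - 1*(-6))*(-1/93031) = (34 + 6)*(-1/93031) = 40*(-1/93031) = -40/93031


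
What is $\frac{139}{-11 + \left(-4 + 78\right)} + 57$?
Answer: $\frac{3730}{63} \approx 59.206$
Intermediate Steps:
$\frac{139}{-11 + \left(-4 + 78\right)} + 57 = \frac{139}{-11 + 74} + 57 = \frac{139}{63} + 57 = \frac{3730}{63}$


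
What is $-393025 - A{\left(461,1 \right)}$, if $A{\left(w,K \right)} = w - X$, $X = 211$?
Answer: $-393275$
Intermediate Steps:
$A{\left(w,K \right)} = -211 + w$ ($A{\left(w,K \right)} = w - 211 = -211 + w$)
$-393025 - A{\left(461,1 \right)} = -393025 - \left(-211 + 461\right) = -393025 - 250 = -393275$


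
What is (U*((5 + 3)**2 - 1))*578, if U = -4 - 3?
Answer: -254898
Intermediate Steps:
U = -7
(U*((5 + 3)**2 - 1))*578 = -7*((5 + 3)**2 - 1)*578 = -7*(8**2 - 1)*578 = -7*(64 - 1)*578 = -7*63*578 = -441*578 = -254898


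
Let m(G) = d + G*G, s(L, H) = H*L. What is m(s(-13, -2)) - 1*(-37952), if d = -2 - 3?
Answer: 38623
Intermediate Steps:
d = -5
m(G) = -5 + G**2 (m(G) = -5 + G*G = -5 + G**2)
m(s(-13, -2)) - 1*(-37952) = (-5 + (-2*(-13))**2) - 1*(-37952) = (-5 + 26**2) + 37952 = (-5 + 676) + 37952 = 671 + 37952 = 38623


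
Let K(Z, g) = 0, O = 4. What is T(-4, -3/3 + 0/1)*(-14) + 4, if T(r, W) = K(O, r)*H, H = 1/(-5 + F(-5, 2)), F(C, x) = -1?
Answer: 4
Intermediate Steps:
H = -⅙ (H = 1/(-5 - 1) = 1/(-6) = -⅙ ≈ -0.16667)
T(r, W) = 0 (T(r, W) = 0*(-⅙) = 0)
T(-4, -3/3 + 0/1)*(-14) + 4 = 0*(-14) + 4 = 0 + 4 = 4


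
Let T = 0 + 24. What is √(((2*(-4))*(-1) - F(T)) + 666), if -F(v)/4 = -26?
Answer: √570 ≈ 23.875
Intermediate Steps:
T = 24
F(v) = 104 (F(v) = -4*(-26) = 104)
√(((2*(-4))*(-1) - F(T)) + 666) = √(((2*(-4))*(-1) - 1*104) + 666) = √((-8*(-1) - 104) + 666) = √((8 - 104) + 666) = √(-96 + 666) = √570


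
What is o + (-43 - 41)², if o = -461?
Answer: 6595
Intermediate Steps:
o + (-43 - 41)² = -461 + (-43 - 41)² = -461 + (-84)² = -461 + 7056 = 6595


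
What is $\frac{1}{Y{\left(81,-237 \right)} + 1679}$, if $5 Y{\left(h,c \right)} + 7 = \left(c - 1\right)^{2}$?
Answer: $\frac{5}{65032} \approx 7.6885 \cdot 10^{-5}$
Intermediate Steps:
$Y{\left(h,c \right)} = - \frac{7}{5} + \frac{\left(-1 + c\right)^{2}}{5}$ ($Y{\left(h,c \right)} = - \frac{7}{5} + \frac{\left(c - 1\right)^{2}}{5} = - \frac{7}{5} + \frac{\left(-1 + c\right)^{2}}{5}$)
$\frac{1}{Y{\left(81,-237 \right)} + 1679} = \frac{1}{\left(- \frac{7}{5} + \frac{\left(-1 - 237\right)^{2}}{5}\right) + 1679} = \frac{1}{\left(- \frac{7}{5} + \frac{\left(-238\right)^{2}}{5}\right) + 1679} = \frac{1}{\left(- \frac{7}{5} + \frac{1}{5} \cdot 56644\right) + 1679} = \frac{1}{\left(- \frac{7}{5} + \frac{56644}{5}\right) + 1679} = \frac{1}{\frac{56637}{5} + 1679} = \frac{1}{\frac{65032}{5}} = \frac{5}{65032}$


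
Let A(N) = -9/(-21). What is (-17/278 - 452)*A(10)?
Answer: -377019/1946 ≈ -193.74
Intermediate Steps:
A(N) = 3/7 (A(N) = -9*(-1/21) = 3/7)
(-17/278 - 452)*A(10) = (-17/278 - 452)*(3/7) = -125673/278*3/7 = -377019/1946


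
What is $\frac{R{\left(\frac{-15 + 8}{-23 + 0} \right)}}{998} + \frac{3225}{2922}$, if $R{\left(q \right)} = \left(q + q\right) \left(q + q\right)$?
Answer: $\frac{283864277}{257107754} \approx 1.1041$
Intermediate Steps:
$R{\left(q \right)} = 4 q^{2}$ ($R{\left(q \right)} = 2 q 2 q = 4 q^{2}$)
$\frac{R{\left(\frac{-15 + 8}{-23 + 0} \right)}}{998} + \frac{3225}{2922} = \frac{4 \left(\frac{-15 + 8}{-23 + 0}\right)^{2}}{998} + \frac{3225}{2922} = 4 \left(- \frac{7}{-23}\right)^{2} \cdot \frac{1}{998} + 3225 \cdot \frac{1}{2922} = 4 \left(\left(-7\right) \left(- \frac{1}{23}\right)\right)^{2} \cdot \frac{1}{998} + \frac{1075}{974} = 4 \left(\frac{7}{23}\right)^{2} \cdot \frac{1}{998} + \frac{1075}{974} = 4 \cdot \frac{49}{529} \cdot \frac{1}{998} + \frac{1075}{974} = \frac{196}{529} \cdot \frac{1}{998} + \frac{1075}{974} = \frac{98}{263971} + \frac{1075}{974} = \frac{283864277}{257107754}$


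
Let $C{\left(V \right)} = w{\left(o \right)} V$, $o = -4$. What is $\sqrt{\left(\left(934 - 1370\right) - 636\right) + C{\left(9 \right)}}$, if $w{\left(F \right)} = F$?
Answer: $2 i \sqrt{277} \approx 33.287 i$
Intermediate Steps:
$C{\left(V \right)} = - 4 V$
$\sqrt{\left(\left(934 - 1370\right) - 636\right) + C{\left(9 \right)}} = \sqrt{\left(\left(934 - 1370\right) - 636\right) - 36} = \sqrt{\left(-436 - 636\right) - 36} = \sqrt{-1072 - 36} = \sqrt{-1108} = 2 i \sqrt{277}$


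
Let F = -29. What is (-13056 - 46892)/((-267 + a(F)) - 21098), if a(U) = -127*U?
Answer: 4282/1263 ≈ 3.3903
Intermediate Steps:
(-13056 - 46892)/((-267 + a(F)) - 21098) = (-13056 - 46892)/((-267 - 127*(-29)) - 21098) = -59948/((-267 + 3683) - 21098) = -59948/(3416 - 21098) = -59948/(-17682) = -59948*(-1/17682) = 4282/1263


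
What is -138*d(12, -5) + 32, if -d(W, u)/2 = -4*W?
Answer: -13216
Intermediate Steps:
d(W, u) = 8*W (d(W, u) = -(-8)*W = 8*W)
-138*d(12, -5) + 32 = -1104*12 + 32 = -138*96 + 32 = -13248 + 32 = -13216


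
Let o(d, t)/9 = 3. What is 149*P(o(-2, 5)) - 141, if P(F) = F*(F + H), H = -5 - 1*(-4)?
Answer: 104457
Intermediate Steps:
o(d, t) = 27 (o(d, t) = 9*3 = 27)
H = -1 (H = -5 + 4 = -1)
P(F) = F*(-1 + F) (P(F) = F*(F - 1) = F*(-1 + F))
149*P(o(-2, 5)) - 141 = 149*(27*(-1 + 27)) - 141 = 149*(27*26) - 141 = 149*702 - 141 = 104598 - 141 = 104457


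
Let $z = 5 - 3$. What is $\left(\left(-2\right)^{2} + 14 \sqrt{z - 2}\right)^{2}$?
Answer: $16$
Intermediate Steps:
$z = 2$ ($z = 5 - 3 = 2$)
$\left(\left(-2\right)^{2} + 14 \sqrt{z - 2}\right)^{2} = \left(\left(-2\right)^{2} + 14 \sqrt{2 - 2}\right)^{2} = \left(4 + 14 \sqrt{0}\right)^{2} = \left(4 + 14 \cdot 0\right)^{2} = \left(4 + 0\right)^{2} = 4^{2} = 16$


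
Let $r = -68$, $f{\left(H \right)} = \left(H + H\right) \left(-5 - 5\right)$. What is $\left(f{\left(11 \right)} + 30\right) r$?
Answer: $12920$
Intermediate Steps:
$f{\left(H \right)} = - 20 H$ ($f{\left(H \right)} = 2 H \left(-10\right) = - 20 H$)
$\left(f{\left(11 \right)} + 30\right) r = \left(\left(-20\right) 11 + 30\right) \left(-68\right) = \left(-220 + 30\right) \left(-68\right) = \left(-190\right) \left(-68\right) = 12920$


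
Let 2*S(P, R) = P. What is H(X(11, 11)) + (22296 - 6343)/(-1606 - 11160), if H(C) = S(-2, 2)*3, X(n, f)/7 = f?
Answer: -54251/12766 ≈ -4.2496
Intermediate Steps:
X(n, f) = 7*f
S(P, R) = P/2
H(C) = -3 (H(C) = ((1/2)*(-2))*3 = -1*3 = -3)
H(X(11, 11)) + (22296 - 6343)/(-1606 - 11160) = -3 + (22296 - 6343)/(-1606 - 11160) = -3 + 15953/(-12766) = -3 + 15953*(-1/12766) = -3 - 15953/12766 = -54251/12766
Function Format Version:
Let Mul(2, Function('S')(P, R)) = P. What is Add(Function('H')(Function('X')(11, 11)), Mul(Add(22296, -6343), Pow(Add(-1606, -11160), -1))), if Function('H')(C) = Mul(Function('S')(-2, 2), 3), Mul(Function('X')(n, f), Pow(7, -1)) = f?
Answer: Rational(-54251, 12766) ≈ -4.2496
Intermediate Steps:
Function('X')(n, f) = Mul(7, f)
Function('S')(P, R) = Mul(Rational(1, 2), P)
Function('H')(C) = -3 (Function('H')(C) = Mul(Mul(Rational(1, 2), -2), 3) = Mul(-1, 3) = -3)
Add(Function('H')(Function('X')(11, 11)), Mul(Add(22296, -6343), Pow(Add(-1606, -11160), -1))) = Add(-3, Mul(Add(22296, -6343), Pow(Add(-1606, -11160), -1))) = Add(-3, Mul(15953, Pow(-12766, -1))) = Add(-3, Mul(15953, Rational(-1, 12766))) = Add(-3, Rational(-15953, 12766)) = Rational(-54251, 12766)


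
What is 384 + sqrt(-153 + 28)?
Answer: 384 + 5*I*sqrt(5) ≈ 384.0 + 11.18*I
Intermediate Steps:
384 + sqrt(-153 + 28) = 384 + sqrt(-125) = 384 + 5*I*sqrt(5)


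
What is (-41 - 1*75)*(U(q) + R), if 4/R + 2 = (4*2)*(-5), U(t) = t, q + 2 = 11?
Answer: -21692/21 ≈ -1033.0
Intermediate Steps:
q = 9 (q = -2 + 11 = 9)
R = -2/21 (R = 4/(-2 + (4*2)*(-5)) = 4/(-2 + 8*(-5)) = 4/(-2 - 40) = 4/(-42) = 4*(-1/42) = -2/21 ≈ -0.095238)
(-41 - 1*75)*(U(q) + R) = (-41 - 1*75)*(9 - 2/21) = (-41 - 75)*(187/21) = -116*187/21 = -21692/21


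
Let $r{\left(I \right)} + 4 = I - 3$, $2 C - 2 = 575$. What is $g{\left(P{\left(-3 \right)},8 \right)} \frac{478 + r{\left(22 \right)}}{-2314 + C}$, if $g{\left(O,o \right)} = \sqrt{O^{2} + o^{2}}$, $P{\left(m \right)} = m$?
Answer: $- \frac{986 \sqrt{73}}{4051} \approx -2.0796$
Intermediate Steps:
$C = \frac{577}{2}$ ($C = 1 + \frac{1}{2} \cdot 575 = 1 + \frac{575}{2} = \frac{577}{2} \approx 288.5$)
$r{\left(I \right)} = -7 + I$ ($r{\left(I \right)} = -4 + \left(I - 3\right) = -4 + \left(-3 + I\right) = -7 + I$)
$g{\left(P{\left(-3 \right)},8 \right)} \frac{478 + r{\left(22 \right)}}{-2314 + C} = \sqrt{\left(-3\right)^{2} + 8^{2}} \frac{478 + \left(-7 + 22\right)}{-2314 + \frac{577}{2}} = \sqrt{9 + 64} \frac{478 + 15}{- \frac{4051}{2}} = \sqrt{73} \cdot 493 \left(- \frac{2}{4051}\right) = \sqrt{73} \left(- \frac{986}{4051}\right) = - \frac{986 \sqrt{73}}{4051}$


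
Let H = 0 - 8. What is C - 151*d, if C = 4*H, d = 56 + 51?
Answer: -16189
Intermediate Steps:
H = -8
d = 107
C = -32 (C = 4*(-8) = -32)
C - 151*d = -32 - 151*107 = -32 - 16157 = -16189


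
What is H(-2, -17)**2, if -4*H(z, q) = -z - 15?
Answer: 169/16 ≈ 10.563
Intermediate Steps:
H(z, q) = 15/4 + z/4 (H(z, q) = -(-z - 15)/4 = -(-15 - z)/4 = 15/4 + z/4)
H(-2, -17)**2 = (15/4 + (1/4)*(-2))**2 = (15/4 - 1/2)**2 = (13/4)**2 = 169/16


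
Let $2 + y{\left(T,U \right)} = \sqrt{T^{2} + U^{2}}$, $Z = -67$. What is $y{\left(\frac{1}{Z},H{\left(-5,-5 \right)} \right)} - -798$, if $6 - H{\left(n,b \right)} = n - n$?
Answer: $796 + \frac{\sqrt{161605}}{67} \approx 802.0$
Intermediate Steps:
$H{\left(n,b \right)} = 6$ ($H{\left(n,b \right)} = 6 - \left(n - n\right) = 6 - 0 = 6 + 0 = 6$)
$y{\left(T,U \right)} = -2 + \sqrt{T^{2} + U^{2}}$
$y{\left(\frac{1}{Z},H{\left(-5,-5 \right)} \right)} - -798 = \left(-2 + \sqrt{\left(\frac{1}{-67}\right)^{2} + 6^{2}}\right) - -798 = \left(-2 + \sqrt{\left(- \frac{1}{67}\right)^{2} + 36}\right) + 798 = \left(-2 + \sqrt{\frac{1}{4489} + 36}\right) + 798 = \left(-2 + \sqrt{\frac{161605}{4489}}\right) + 798 = \left(-2 + \frac{\sqrt{161605}}{67}\right) + 798 = 796 + \frac{\sqrt{161605}}{67}$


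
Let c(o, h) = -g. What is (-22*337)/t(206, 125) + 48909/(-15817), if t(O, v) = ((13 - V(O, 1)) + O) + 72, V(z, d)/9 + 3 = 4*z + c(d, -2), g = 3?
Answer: -228568301/111842007 ≈ -2.0437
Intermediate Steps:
c(o, h) = -3 (c(o, h) = -1*3 = -3)
V(z, d) = -54 + 36*z (V(z, d) = -27 + 9*(4*z - 3) = -27 + 9*(-3 + 4*z) = -27 + (-27 + 36*z) = -54 + 36*z)
t(O, v) = 139 - 35*O (t(O, v) = ((13 - (-54 + 36*O)) + O) + 72 = ((13 + (54 - 36*O)) + O) + 72 = ((67 - 36*O) + O) + 72 = (67 - 35*O) + 72 = 139 - 35*O)
(-22*337)/t(206, 125) + 48909/(-15817) = (-22*337)/(139 - 35*206) + 48909/(-15817) = -7414/(139 - 7210) + 48909*(-1/15817) = -7414/(-7071) - 48909/15817 = -7414*(-1/7071) - 48909/15817 = 7414/7071 - 48909/15817 = -228568301/111842007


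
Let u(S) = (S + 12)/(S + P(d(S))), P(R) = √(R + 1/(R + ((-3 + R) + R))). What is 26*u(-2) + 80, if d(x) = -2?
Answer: 20*(-15*I + 4*√19)/(√19 + 6*I) ≈ -5.0909 - 61.817*I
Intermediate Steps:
P(R) = √(R + 1/(-3 + 3*R)) (P(R) = √(R + 1/(R + (-3 + 2*R))) = √(R + 1/(-3 + 3*R)))
u(S) = (12 + S)/(S + I*√19/3) (u(S) = (S + 12)/(S + √(3/(-1 - 2) + 9*(-2))/3) = (12 + S)/(S + √(3/(-3) - 18)/3) = (12 + S)/(S + √(3*(-⅓) - 18)/3) = (12 + S)/(S + √(-1 - 18)/3) = (12 + S)/(S + √(-19)/3) = (12 + S)/(S + (I*√19)/3) = (12 + S)/(S + I*√19/3))
26*u(-2) + 80 = 26*(3*(12 - 2)/(3*(-2) + I*√19)) + 80 = 26*(3*10/(-6 + I*√19)) + 80 = 26*(30/(-6 + I*√19)) + 80 = 780/(-6 + I*√19) + 80 = 80 + 780/(-6 + I*√19)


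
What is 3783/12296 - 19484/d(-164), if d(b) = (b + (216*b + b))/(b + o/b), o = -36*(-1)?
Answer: -200939376257/2252983784 ≈ -89.188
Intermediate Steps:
o = 36
d(b) = 218*b/(b + 36/b) (d(b) = (b + (216*b + b))/(b + 36/b) = (b + 217*b)/(b + 36/b) = (218*b)/(b + 36/b) = 218*b/(b + 36/b))
3783/12296 - 19484/d(-164) = 3783/12296 - 19484/(218*(-164)**2/(36 + (-164)**2)) = 3783*(1/12296) - 19484/(218*26896/(36 + 26896)) = 3783/12296 - 19484/(218*26896/26932) = 3783/12296 - 19484/(218*26896*(1/26932)) = 3783/12296 - 19484/1465832/6733 = 3783/12296 - 19484*6733/1465832 = 3783/12296 - 32796443/366458 = -200939376257/2252983784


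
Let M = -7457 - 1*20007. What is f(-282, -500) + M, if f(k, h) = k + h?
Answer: -28246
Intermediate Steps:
M = -27464 (M = -7457 - 20007 = -27464)
f(k, h) = h + k
f(-282, -500) + M = (-500 - 282) - 27464 = -782 - 27464 = -28246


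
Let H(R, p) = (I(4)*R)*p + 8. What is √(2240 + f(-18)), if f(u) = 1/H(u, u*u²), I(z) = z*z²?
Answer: √25277204969958658/3359236 ≈ 47.329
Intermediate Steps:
I(z) = z³
H(R, p) = 8 + 64*R*p (H(R, p) = (4³*R)*p + 8 = (64*R)*p + 8 = 64*R*p + 8 = 8 + 64*R*p)
f(u) = 1/(8 + 64*u⁴) (f(u) = 1/(8 + 64*u*(u*u²)) = 1/(8 + 64*u*u³) = 1/(8 + 64*u⁴))
√(2240 + f(-18)) = √(2240 + 1/(8*(1 + 8*(-18)⁴))) = √(2240 + 1/(8*(1 + 8*104976))) = √(2240 + 1/(8*(1 + 839808))) = √(2240 + (⅛)/839809) = √(2240 + (⅛)*(1/839809)) = √(2240 + 1/6718472) = √(15049377281/6718472) = √25277204969958658/3359236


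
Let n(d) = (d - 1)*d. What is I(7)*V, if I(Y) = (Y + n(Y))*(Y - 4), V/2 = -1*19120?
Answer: -5621280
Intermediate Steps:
n(d) = d*(-1 + d) (n(d) = (-1 + d)*d = d*(-1 + d))
V = -38240 (V = 2*(-1*19120) = 2*(-19120) = -38240)
I(Y) = (-4 + Y)*(Y + Y*(-1 + Y)) (I(Y) = (Y + Y*(-1 + Y))*(Y - 4) = (Y + Y*(-1 + Y))*(-4 + Y) = (-4 + Y)*(Y + Y*(-1 + Y)))
I(7)*V = (7²*(-4 + 7))*(-38240) = (49*3)*(-38240) = 147*(-38240) = -5621280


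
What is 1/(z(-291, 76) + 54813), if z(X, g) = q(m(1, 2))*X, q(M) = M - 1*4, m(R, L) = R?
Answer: 1/55686 ≈ 1.7958e-5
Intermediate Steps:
q(M) = -4 + M (q(M) = M - 4 = -4 + M)
z(X, g) = -3*X (z(X, g) = (-4 + 1)*X = -3*X)
1/(z(-291, 76) + 54813) = 1/(-3*(-291) + 54813) = 1/(873 + 54813) = 1/55686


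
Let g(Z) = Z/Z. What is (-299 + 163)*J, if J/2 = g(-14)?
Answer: -272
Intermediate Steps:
g(Z) = 1
J = 2 (J = 2*1 = 2)
(-299 + 163)*J = (-299 + 163)*2 = -136*2 = -272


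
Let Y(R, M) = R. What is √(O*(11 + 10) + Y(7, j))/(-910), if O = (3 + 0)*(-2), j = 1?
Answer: -I*√119/910 ≈ -0.011988*I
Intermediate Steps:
O = -6 (O = 3*(-2) = -6)
√(O*(11 + 10) + Y(7, j))/(-910) = √(-6*(11 + 10) + 7)/(-910) = √(-6*21 + 7)*(-1/910) = √(-126 + 7)*(-1/910) = √(-119)*(-1/910) = (I*√119)*(-1/910) = -I*√119/910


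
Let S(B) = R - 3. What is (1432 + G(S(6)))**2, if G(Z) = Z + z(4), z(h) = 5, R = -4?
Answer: 2044900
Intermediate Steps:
S(B) = -7 (S(B) = -4 - 3 = -7)
G(Z) = 5 + Z (G(Z) = Z + 5 = 5 + Z)
(1432 + G(S(6)))**2 = (1432 + (5 - 7))**2 = (1432 - 2)**2 = 1430**2 = 2044900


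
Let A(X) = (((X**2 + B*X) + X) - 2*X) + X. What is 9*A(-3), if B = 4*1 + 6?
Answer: -189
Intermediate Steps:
B = 10 (B = 4 + 6 = 10)
A(X) = X**2 + 10*X (A(X) = (((X**2 + 10*X) + X) - 2*X) + X = ((X**2 + 11*X) - 2*X) + X = (X**2 + 9*X) + X = X**2 + 10*X)
9*A(-3) = 9*(-3*(10 - 3)) = 9*(-3*7) = 9*(-21) = -189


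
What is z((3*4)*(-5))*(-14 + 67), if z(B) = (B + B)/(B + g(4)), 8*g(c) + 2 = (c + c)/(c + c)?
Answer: 50880/481 ≈ 105.78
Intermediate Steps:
g(c) = -⅛ (g(c) = -¼ + ((c + c)/(c + c))/8 = -¼ + ((2*c)/((2*c)))/8 = -¼ + ((2*c)*(1/(2*c)))/8 = -¼ + (⅛)*1 = -¼ + ⅛ = -⅛)
z(B) = 2*B/(-⅛ + B) (z(B) = (B + B)/(B - ⅛) = (2*B)/(-⅛ + B) = 2*B/(-⅛ + B))
z((3*4)*(-5))*(-14 + 67) = (16*((3*4)*(-5))/(-1 + 8*((3*4)*(-5))))*(-14 + 67) = (16*(12*(-5))/(-1 + 8*(12*(-5))))*53 = (16*(-60)/(-1 + 8*(-60)))*53 = (16*(-60)/(-1 - 480))*53 = (16*(-60)/(-481))*53 = (16*(-60)*(-1/481))*53 = (960/481)*53 = 50880/481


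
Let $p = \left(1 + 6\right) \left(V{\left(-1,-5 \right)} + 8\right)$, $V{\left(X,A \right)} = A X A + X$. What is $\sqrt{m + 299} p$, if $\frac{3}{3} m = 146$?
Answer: $- 126 \sqrt{445} \approx -2658.0$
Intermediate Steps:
$m = 146$
$V{\left(X,A \right)} = X + X A^{2}$ ($V{\left(X,A \right)} = X A^{2} + X = X + X A^{2}$)
$p = -126$ ($p = \left(1 + 6\right) \left(- (1 + \left(-5\right)^{2}) + 8\right) = 7 \left(- (1 + 25) + 8\right) = 7 \left(\left(-1\right) 26 + 8\right) = 7 \left(-26 + 8\right) = 7 \left(-18\right) = -126$)
$\sqrt{m + 299} p = \sqrt{146 + 299} \left(-126\right) = \sqrt{445} \left(-126\right) = - 126 \sqrt{445}$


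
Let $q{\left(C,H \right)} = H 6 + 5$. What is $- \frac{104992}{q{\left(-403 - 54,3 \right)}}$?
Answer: $- \frac{104992}{23} \approx -4564.9$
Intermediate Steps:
$q{\left(C,H \right)} = 5 + 6 H$ ($q{\left(C,H \right)} = 6 H + 5 = 5 + 6 H$)
$- \frac{104992}{q{\left(-403 - 54,3 \right)}} = - \frac{104992}{5 + 6 \cdot 3} = - \frac{104992}{5 + 18} = - \frac{104992}{23}$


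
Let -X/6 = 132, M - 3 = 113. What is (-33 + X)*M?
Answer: -95700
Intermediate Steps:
M = 116 (M = 3 + 113 = 116)
X = -792 (X = -6*132 = -792)
(-33 + X)*M = (-33 - 792)*116 = -825*116 = -95700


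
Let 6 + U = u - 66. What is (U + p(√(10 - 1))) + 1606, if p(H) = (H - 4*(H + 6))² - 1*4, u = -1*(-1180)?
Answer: 3799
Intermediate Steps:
u = 1180
U = 1108 (U = -6 + (1180 - 66) = -6 + 1114 = 1108)
p(H) = -4 + (-24 - 3*H)² (p(H) = (H - 4*(6 + H))² - 4 = (H + (-24 - 4*H))² - 4 = (-24 - 3*H)² - 4 = -4 + (-24 - 3*H)²)
(U + p(√(10 - 1))) + 1606 = (1108 + (-4 + 9*(8 + √(10 - 1))²)) + 1606 = (1108 + (-4 + 9*(8 + √9)²)) + 1606 = (1108 + (-4 + 9*(8 + 3)²)) + 1606 = (1108 + (-4 + 9*11²)) + 1606 = (1108 + (-4 + 9*121)) + 1606 = (1108 + (-4 + 1089)) + 1606 = (1108 + 1085) + 1606 = 2193 + 1606 = 3799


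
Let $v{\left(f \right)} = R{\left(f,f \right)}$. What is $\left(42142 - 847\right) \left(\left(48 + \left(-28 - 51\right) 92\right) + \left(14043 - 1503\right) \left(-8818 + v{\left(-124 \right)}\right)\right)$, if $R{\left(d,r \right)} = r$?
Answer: $-4630817170500$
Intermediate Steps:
$v{\left(f \right)} = f$
$\left(42142 - 847\right) \left(\left(48 + \left(-28 - 51\right) 92\right) + \left(14043 - 1503\right) \left(-8818 + v{\left(-124 \right)}\right)\right) = \left(42142 - 847\right) \left(\left(48 + \left(-28 - 51\right) 92\right) + \left(14043 - 1503\right) \left(-8818 - 124\right)\right) = 41295 \left(\left(48 + \left(-28 - 51\right) 92\right) + 12540 \left(-8942\right)\right) = 41295 \left(\left(48 - 7268\right) - 112132680\right) = 41295 \left(-7220 - 112132680\right) = 41295 \left(-112139900\right) = -4630817170500$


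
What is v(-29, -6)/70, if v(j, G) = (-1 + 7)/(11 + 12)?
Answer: 3/805 ≈ 0.0037267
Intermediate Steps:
v(j, G) = 6/23
v(-29, -6)/70 = (6/23)/70 = (6/23)*(1/70) = 3/805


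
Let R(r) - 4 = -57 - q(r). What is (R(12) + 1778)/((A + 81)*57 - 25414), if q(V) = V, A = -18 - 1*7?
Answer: -1713/22222 ≈ -0.077086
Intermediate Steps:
A = -25 (A = -18 - 7 = -25)
R(r) = -53 - r (R(r) = 4 + (-57 - r) = -53 - r)
(R(12) + 1778)/((A + 81)*57 - 25414) = ((-53 - 1*12) + 1778)/((-25 + 81)*57 - 25414) = ((-53 - 12) + 1778)/(56*57 - 25414) = (-65 + 1778)/(3192 - 25414) = 1713/(-22222) = 1713*(-1/22222) = -1713/22222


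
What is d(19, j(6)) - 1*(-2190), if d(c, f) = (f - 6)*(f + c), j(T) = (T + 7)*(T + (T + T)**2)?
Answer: 3829926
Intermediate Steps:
j(T) = (7 + T)*(T + 4*T**2) (j(T) = (7 + T)*(T + (2*T)**2) = (7 + T)*(T + 4*T**2))
d(c, f) = (-6 + f)*(c + f)
d(19, j(6)) - 1*(-2190) = ((6*(7 + 4*6**2 + 29*6))**2 - 6*19 - 36*(7 + 4*6**2 + 29*6) + 19*(6*(7 + 4*6**2 + 29*6))) - 1*(-2190) = ((6*(7 + 4*36 + 174))**2 - 114 - 36*(7 + 4*36 + 174) + 19*(6*(7 + 4*36 + 174))) + 2190 = ((6*(7 + 144 + 174))**2 - 114 - 36*(7 + 144 + 174) + 19*(6*(7 + 144 + 174))) + 2190 = ((6*325)**2 - 114 - 36*325 + 19*(6*325)) + 2190 = (1950**2 - 114 - 6*1950 + 19*1950) + 2190 = (3802500 - 114 - 11700 + 37050) + 2190 = 3827736 + 2190 = 3829926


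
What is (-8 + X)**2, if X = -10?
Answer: 324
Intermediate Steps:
(-8 + X)**2 = (-8 - 10)**2 = (-18)**2 = 324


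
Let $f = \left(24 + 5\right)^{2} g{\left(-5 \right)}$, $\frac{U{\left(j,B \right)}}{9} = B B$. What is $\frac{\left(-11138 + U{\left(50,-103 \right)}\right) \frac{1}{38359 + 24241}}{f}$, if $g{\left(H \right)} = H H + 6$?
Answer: $\frac{84343}{1632044600} \approx 5.1679 \cdot 10^{-5}$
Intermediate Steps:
$U{\left(j,B \right)} = 9 B^{2}$ ($U{\left(j,B \right)} = 9 B B = 9 B^{2}$)
$g{\left(H \right)} = 6 + H^{2}$ ($g{\left(H \right)} = H^{2} + 6 = 6 + H^{2}$)
$f = 26071$ ($f = \left(24 + 5\right)^{2} \left(6 + \left(-5\right)^{2}\right) = 29^{2} \left(6 + 25\right) = 841 \cdot 31 = 26071$)
$\frac{\left(-11138 + U{\left(50,-103 \right)}\right) \frac{1}{38359 + 24241}}{f} = \frac{\left(-11138 + 9 \left(-103\right)^{2}\right) \frac{1}{38359 + 24241}}{26071} = \frac{-11138 + 9 \cdot 10609}{62600} \cdot \frac{1}{26071} = \left(-11138 + 95481\right) \frac{1}{62600} \cdot \frac{1}{26071} = 84343 \cdot \frac{1}{62600} \cdot \frac{1}{26071} = \frac{84343}{62600} \cdot \frac{1}{26071} = \frac{84343}{1632044600}$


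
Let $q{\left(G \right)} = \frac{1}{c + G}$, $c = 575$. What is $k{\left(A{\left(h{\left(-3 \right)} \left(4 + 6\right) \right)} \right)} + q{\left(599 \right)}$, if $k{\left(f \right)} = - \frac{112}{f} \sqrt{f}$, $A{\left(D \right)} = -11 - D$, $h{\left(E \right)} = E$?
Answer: $\frac{1}{1174} - \frac{112 \sqrt{19}}{19} \approx -25.694$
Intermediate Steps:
$k{\left(f \right)} = - \frac{112}{\sqrt{f}}$
$q{\left(G \right)} = \frac{1}{575 + G}$
$k{\left(A{\left(h{\left(-3 \right)} \left(4 + 6\right) \right)} \right)} + q{\left(599 \right)} = - \frac{112}{\sqrt{-11 - - 3 \left(4 + 6\right)}} + \frac{1}{575 + 599} = - \frac{112}{\sqrt{-11 - \left(-3\right) 10}} + \frac{1}{1174} = - \frac{112}{\sqrt{-11 - -30}} + \frac{1}{1174} = - \frac{112}{\sqrt{-11 + 30}} + \frac{1}{1174} = - \frac{112}{\sqrt{19}} + \frac{1}{1174} = - 112 \frac{\sqrt{19}}{19} + \frac{1}{1174} = - \frac{112 \sqrt{19}}{19} + \frac{1}{1174} = \frac{1}{1174} - \frac{112 \sqrt{19}}{19}$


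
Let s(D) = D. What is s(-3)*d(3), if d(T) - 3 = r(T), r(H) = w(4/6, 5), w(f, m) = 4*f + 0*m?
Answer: -17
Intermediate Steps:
w(f, m) = 4*f (w(f, m) = 4*f + 0 = 4*f)
r(H) = 8/3 (r(H) = 4*(4/6) = 4*(4*(⅙)) = 4*(⅔) = 8/3)
d(T) = 17/3 (d(T) = 3 + 8/3 = 17/3)
s(-3)*d(3) = -3*17/3 = -17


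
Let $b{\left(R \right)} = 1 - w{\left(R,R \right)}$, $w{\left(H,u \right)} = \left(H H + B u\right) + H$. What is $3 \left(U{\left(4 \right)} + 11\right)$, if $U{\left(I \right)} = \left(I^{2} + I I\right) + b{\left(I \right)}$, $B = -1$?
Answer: $84$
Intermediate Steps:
$w{\left(H,u \right)} = H + H^{2} - u$ ($w{\left(H,u \right)} = \left(H H - u\right) + H = \left(H^{2} - u\right) + H = H + H^{2} - u$)
$b{\left(R \right)} = 1 - R^{2}$ ($b{\left(R \right)} = 1 - \left(R + R^{2} - R\right) = 1 - R^{2}$)
$U{\left(I \right)} = 1 + I^{2}$ ($U{\left(I \right)} = \left(I^{2} + I I\right) - \left(-1 + I^{2}\right) = \left(I^{2} + I^{2}\right) - \left(-1 + I^{2}\right) = 2 I^{2} - \left(-1 + I^{2}\right) = 1 + I^{2}$)
$3 \left(U{\left(4 \right)} + 11\right) = 3 \left(\left(1 + 4^{2}\right) + 11\right) = 3 \left(\left(1 + 16\right) + 11\right) = 3 \left(17 + 11\right) = 3 \cdot 28 = 84$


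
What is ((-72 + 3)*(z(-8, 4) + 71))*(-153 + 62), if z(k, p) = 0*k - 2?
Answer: 433251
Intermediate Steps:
z(k, p) = -2 (z(k, p) = 0 - 2 = -2)
((-72 + 3)*(z(-8, 4) + 71))*(-153 + 62) = ((-72 + 3)*(-2 + 71))*(-153 + 62) = -69*69*(-91) = -4761*(-91) = 433251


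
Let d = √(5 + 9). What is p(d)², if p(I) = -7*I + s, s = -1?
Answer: 687 + 14*√14 ≈ 739.38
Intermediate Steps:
d = √14 ≈ 3.7417
p(I) = -1 - 7*I (p(I) = -7*I - 1 = -1 - 7*I)
p(d)² = (-1 - 7*√14)²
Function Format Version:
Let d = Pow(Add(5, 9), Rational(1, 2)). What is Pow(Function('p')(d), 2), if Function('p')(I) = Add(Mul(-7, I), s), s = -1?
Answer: Add(687, Mul(14, Pow(14, Rational(1, 2)))) ≈ 739.38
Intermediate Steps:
d = Pow(14, Rational(1, 2)) ≈ 3.7417
Function('p')(I) = Add(-1, Mul(-7, I)) (Function('p')(I) = Add(Mul(-7, I), -1) = Add(-1, Mul(-7, I)))
Pow(Function('p')(d), 2) = Pow(Add(-1, Mul(-7, Pow(14, Rational(1, 2)))), 2)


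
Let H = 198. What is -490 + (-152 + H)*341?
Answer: 15196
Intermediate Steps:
-490 + (-152 + H)*341 = -490 + (-152 + 198)*341 = -490 + 46*341 = -490 + 15686 = 15196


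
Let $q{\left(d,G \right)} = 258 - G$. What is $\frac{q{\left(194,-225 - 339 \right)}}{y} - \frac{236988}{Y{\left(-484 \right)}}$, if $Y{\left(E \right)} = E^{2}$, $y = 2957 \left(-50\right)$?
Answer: $- \frac{4403904279}{4329343700} \approx -1.0172$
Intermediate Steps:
$y = -147850$
$\frac{q{\left(194,-225 - 339 \right)}}{y} - \frac{236988}{Y{\left(-484 \right)}} = \frac{258 - \left(-225 - 339\right)}{-147850} - \frac{236988}{\left(-484\right)^{2}} = \left(258 - -564\right) \left(- \frac{1}{147850}\right) - \frac{236988}{234256} = \left(258 + 564\right) \left(- \frac{1}{147850}\right) - \frac{59247}{58564} = 822 \left(- \frac{1}{147850}\right) - \frac{59247}{58564} = - \frac{411}{73925} - \frac{59247}{58564} = - \frac{4403904279}{4329343700}$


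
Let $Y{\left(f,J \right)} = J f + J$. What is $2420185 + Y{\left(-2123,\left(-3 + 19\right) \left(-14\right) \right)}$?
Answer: $2895513$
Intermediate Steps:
$Y{\left(f,J \right)} = J + J f$
$2420185 + Y{\left(-2123,\left(-3 + 19\right) \left(-14\right) \right)} = 2420185 + \left(-3 + 19\right) \left(-14\right) \left(1 - 2123\right) = 2420185 + 16 \left(-14\right) \left(-2122\right) = 2420185 - -475328 = 2420185 + 475328 = 2895513$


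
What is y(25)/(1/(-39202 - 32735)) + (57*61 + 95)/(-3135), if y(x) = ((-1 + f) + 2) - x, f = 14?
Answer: 118695862/165 ≈ 7.1937e+5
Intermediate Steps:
y(x) = 15 - x (y(x) = ((-1 + 14) + 2) - x = (13 + 2) - x = 15 - x)
y(25)/(1/(-39202 - 32735)) + (57*61 + 95)/(-3135) = (15 - 1*25)/(1/(-39202 - 32735)) + (57*61 + 95)/(-3135) = (15 - 25)/(1/(-71937)) + (3477 + 95)*(-1/3135) = -10/(-1/71937) + 3572*(-1/3135) = -10*(-71937) - 188/165 = 719370 - 188/165 = 118695862/165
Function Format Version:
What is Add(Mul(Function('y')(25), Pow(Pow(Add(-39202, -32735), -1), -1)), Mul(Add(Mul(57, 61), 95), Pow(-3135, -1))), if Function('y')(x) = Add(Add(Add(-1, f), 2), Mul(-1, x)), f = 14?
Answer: Rational(118695862, 165) ≈ 7.1937e+5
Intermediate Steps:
Function('y')(x) = Add(15, Mul(-1, x)) (Function('y')(x) = Add(Add(Add(-1, 14), 2), Mul(-1, x)) = Add(Add(13, 2), Mul(-1, x)) = Add(15, Mul(-1, x)))
Add(Mul(Function('y')(25), Pow(Pow(Add(-39202, -32735), -1), -1)), Mul(Add(Mul(57, 61), 95), Pow(-3135, -1))) = Add(Mul(Add(15, Mul(-1, 25)), Pow(Pow(Add(-39202, -32735), -1), -1)), Mul(Add(Mul(57, 61), 95), Pow(-3135, -1))) = Add(Mul(Add(15, -25), Pow(Pow(-71937, -1), -1)), Mul(Add(3477, 95), Rational(-1, 3135))) = Add(Mul(-10, Pow(Rational(-1, 71937), -1)), Mul(3572, Rational(-1, 3135))) = Add(Mul(-10, -71937), Rational(-188, 165)) = Add(719370, Rational(-188, 165)) = Rational(118695862, 165)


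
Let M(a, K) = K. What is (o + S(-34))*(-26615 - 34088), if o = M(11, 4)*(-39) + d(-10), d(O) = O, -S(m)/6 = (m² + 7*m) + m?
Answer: 332045410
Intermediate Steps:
S(m) = -48*m - 6*m² (S(m) = -6*((m² + 7*m) + m) = -6*(m² + 8*m) = -48*m - 6*m²)
o = -166 (o = 4*(-39) - 10 = -156 - 10 = -166)
(o + S(-34))*(-26615 - 34088) = (-166 - 6*(-34)*(8 - 34))*(-26615 - 34088) = (-166 - 6*(-34)*(-26))*(-60703) = (-166 - 5304)*(-60703) = -5470*(-60703) = 332045410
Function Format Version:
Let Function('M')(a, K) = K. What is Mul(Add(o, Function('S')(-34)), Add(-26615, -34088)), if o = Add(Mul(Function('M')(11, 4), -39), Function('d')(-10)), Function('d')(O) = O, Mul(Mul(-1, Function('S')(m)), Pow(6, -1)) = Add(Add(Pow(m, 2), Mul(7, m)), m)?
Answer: 332045410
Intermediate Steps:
Function('S')(m) = Add(Mul(-48, m), Mul(-6, Pow(m, 2))) (Function('S')(m) = Mul(-6, Add(Add(Pow(m, 2), Mul(7, m)), m)) = Mul(-6, Add(Pow(m, 2), Mul(8, m))) = Add(Mul(-48, m), Mul(-6, Pow(m, 2))))
o = -166 (o = Add(Mul(4, -39), -10) = Add(-156, -10) = -166)
Mul(Add(o, Function('S')(-34)), Add(-26615, -34088)) = Mul(Add(-166, Mul(-6, -34, Add(8, -34))), Add(-26615, -34088)) = Mul(Add(-166, Mul(-6, -34, -26)), -60703) = Mul(Add(-166, -5304), -60703) = Mul(-5470, -60703) = 332045410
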